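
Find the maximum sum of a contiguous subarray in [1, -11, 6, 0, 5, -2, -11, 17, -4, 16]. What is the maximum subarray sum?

Using Kadane's algorithm on [1, -11, 6, 0, 5, -2, -11, 17, -4, 16]:

Scanning through the array:
Position 1 (value -11): max_ending_here = -10, max_so_far = 1
Position 2 (value 6): max_ending_here = 6, max_so_far = 6
Position 3 (value 0): max_ending_here = 6, max_so_far = 6
Position 4 (value 5): max_ending_here = 11, max_so_far = 11
Position 5 (value -2): max_ending_here = 9, max_so_far = 11
Position 6 (value -11): max_ending_here = -2, max_so_far = 11
Position 7 (value 17): max_ending_here = 17, max_so_far = 17
Position 8 (value -4): max_ending_here = 13, max_so_far = 17
Position 9 (value 16): max_ending_here = 29, max_so_far = 29

Maximum subarray: [17, -4, 16]
Maximum sum: 29

The maximum subarray is [17, -4, 16] with sum 29. This subarray runs from index 7 to index 9.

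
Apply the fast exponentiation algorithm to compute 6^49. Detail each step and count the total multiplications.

Computing 6^49 by squaring (build up from 6^1; each line after the first costs one multiplication):

6^1 = 6
6^2 = (6^1)^2 = 6^2 = 36
6^3 = 6 * 6^2 = 6 * 36 = 216
6^6 = (6^3)^2 = 216^2 = 46656
6^12 = (6^6)^2 = 46656^2 = 2176782336
6^24 = (6^12)^2 = 2176782336^2 = 4738381338321616896
6^48 = (6^24)^2 = 4738381338321616896^2 = 22452257707354557240087211123792674816
6^49 = 6 * 6^48 = 6 * 22452257707354557240087211123792674816 = 134713546244127343440523266742756048896

Result: 134713546244127343440523266742756048896
Multiplications needed: 7 (7 lines after 6^1)

6^49 = 134713546244127343440523266742756048896. Using exponentiation by squaring, this requires 7 multiplications. The key idea: if the exponent is even, square the half-power; if odd, multiply by the base once.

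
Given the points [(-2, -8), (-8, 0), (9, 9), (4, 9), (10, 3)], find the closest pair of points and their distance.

Computing all pairwise distances among 5 points:

d((-2, -8), (-8, 0)) = 10.0
d((-2, -8), (9, 9)) = 20.2485
d((-2, -8), (4, 9)) = 18.0278
d((-2, -8), (10, 3)) = 16.2788
d((-8, 0), (9, 9)) = 19.2354
d((-8, 0), (4, 9)) = 15.0
d((-8, 0), (10, 3)) = 18.2483
d((9, 9), (4, 9)) = 5.0 <-- minimum
d((9, 9), (10, 3)) = 6.0828
d((4, 9), (10, 3)) = 8.4853

Closest pair: (9, 9) and (4, 9) with distance 5.0

The closest pair is (9, 9) and (4, 9) with Euclidean distance 5.0. For 5 points, brute-force pairwise comparison is shown above. For large n, the divide-and-conquer algorithm (sort by x, recurse on halves, check the dividing strip) achieves O(n log n).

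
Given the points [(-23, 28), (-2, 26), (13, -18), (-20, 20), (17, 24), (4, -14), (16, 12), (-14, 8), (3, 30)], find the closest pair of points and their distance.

Computing all pairwise distances among 9 points:

d((-23, 28), (-2, 26)) = 21.095
d((-23, 28), (13, -18)) = 58.4123
d((-23, 28), (-20, 20)) = 8.544
d((-23, 28), (17, 24)) = 40.1995
d((-23, 28), (4, -14)) = 49.93
d((-23, 28), (16, 12)) = 42.1545
d((-23, 28), (-14, 8)) = 21.9317
d((-23, 28), (3, 30)) = 26.0768
d((-2, 26), (13, -18)) = 46.4866
d((-2, 26), (-20, 20)) = 18.9737
d((-2, 26), (17, 24)) = 19.105
d((-2, 26), (4, -14)) = 40.4475
d((-2, 26), (16, 12)) = 22.8035
d((-2, 26), (-14, 8)) = 21.6333
d((-2, 26), (3, 30)) = 6.4031 <-- minimum
d((13, -18), (-20, 20)) = 50.3289
d((13, -18), (17, 24)) = 42.19
d((13, -18), (4, -14)) = 9.8489
d((13, -18), (16, 12)) = 30.1496
d((13, -18), (-14, 8)) = 37.4833
d((13, -18), (3, 30)) = 49.0306
d((-20, 20), (17, 24)) = 37.2156
d((-20, 20), (4, -14)) = 41.6173
d((-20, 20), (16, 12)) = 36.8782
d((-20, 20), (-14, 8)) = 13.4164
d((-20, 20), (3, 30)) = 25.0799
d((17, 24), (4, -14)) = 40.1622
d((17, 24), (16, 12)) = 12.0416
d((17, 24), (-14, 8)) = 34.8855
d((17, 24), (3, 30)) = 15.2315
d((4, -14), (16, 12)) = 28.6356
d((4, -14), (-14, 8)) = 28.4253
d((4, -14), (3, 30)) = 44.0114
d((16, 12), (-14, 8)) = 30.2655
d((16, 12), (3, 30)) = 22.2036
d((-14, 8), (3, 30)) = 27.8029

Closest pair: (-2, 26) and (3, 30) with distance 6.4031

The closest pair is (-2, 26) and (3, 30) with Euclidean distance 6.4031. For 9 points, brute-force pairwise comparison is shown above. For large n, the divide-and-conquer algorithm (sort by x, recurse on halves, check the dividing strip) achieves O(n log n).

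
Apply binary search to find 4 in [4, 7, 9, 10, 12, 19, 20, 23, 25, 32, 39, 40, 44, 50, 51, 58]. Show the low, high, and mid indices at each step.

Binary search for 4 in [4, 7, 9, 10, 12, 19, 20, 23, 25, 32, 39, 40, 44, 50, 51, 58]:

lo=0, hi=15, mid=7, arr[mid]=23 -> 23 > 4, search left half
lo=0, hi=6, mid=3, arr[mid]=10 -> 10 > 4, search left half
lo=0, hi=2, mid=1, arr[mid]=7 -> 7 > 4, search left half
lo=0, hi=0, mid=0, arr[mid]=4 -> Found target at index 0!

Binary search finds 4 at index 0 after 4 comparisons. The search repeatedly halves the search space by comparing with the middle element.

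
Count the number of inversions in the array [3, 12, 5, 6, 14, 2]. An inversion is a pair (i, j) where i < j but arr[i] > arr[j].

Finding inversions in [3, 12, 5, 6, 14, 2]:

(0, 5): arr[0]=3 > arr[5]=2
(1, 2): arr[1]=12 > arr[2]=5
(1, 3): arr[1]=12 > arr[3]=6
(1, 5): arr[1]=12 > arr[5]=2
(2, 5): arr[2]=5 > arr[5]=2
(3, 5): arr[3]=6 > arr[5]=2
(4, 5): arr[4]=14 > arr[5]=2

Total inversions: 7

The array has 7 inversion(s): (0,5), (1,2), (1,3), (1,5), (2,5), (3,5), (4,5). Each pair (i,j) satisfies i < j and arr[i] > arr[j].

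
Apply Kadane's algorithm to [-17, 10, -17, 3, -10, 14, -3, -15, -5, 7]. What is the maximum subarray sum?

Using Kadane's algorithm on [-17, 10, -17, 3, -10, 14, -3, -15, -5, 7]:

Scanning through the array:
Position 1 (value 10): max_ending_here = 10, max_so_far = 10
Position 2 (value -17): max_ending_here = -7, max_so_far = 10
Position 3 (value 3): max_ending_here = 3, max_so_far = 10
Position 4 (value -10): max_ending_here = -7, max_so_far = 10
Position 5 (value 14): max_ending_here = 14, max_so_far = 14
Position 6 (value -3): max_ending_here = 11, max_so_far = 14
Position 7 (value -15): max_ending_here = -4, max_so_far = 14
Position 8 (value -5): max_ending_here = -5, max_so_far = 14
Position 9 (value 7): max_ending_here = 7, max_so_far = 14

Maximum subarray: [14]
Maximum sum: 14

The maximum subarray is [14] with sum 14. This subarray runs from index 5 to index 5.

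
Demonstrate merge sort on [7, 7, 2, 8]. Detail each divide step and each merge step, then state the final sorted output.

Merge sort trace:

Split: [7, 7, 2, 8] -> [7, 7] and [2, 8]
  Split: [7, 7] -> [7] and [7]
  Merge: [7] + [7] -> [7, 7]
  Split: [2, 8] -> [2] and [8]
  Merge: [2] + [8] -> [2, 8]
Merge: [7, 7] + [2, 8] -> [2, 7, 7, 8]

Final sorted array: [2, 7, 7, 8]

The merge sort proceeds by recursively splitting the array and merging sorted halves.
After all merges, the sorted array is [2, 7, 7, 8].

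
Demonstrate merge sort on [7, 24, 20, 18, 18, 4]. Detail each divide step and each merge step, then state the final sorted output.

Merge sort trace:

Split: [7, 24, 20, 18, 18, 4] -> [7, 24, 20] and [18, 18, 4]
  Split: [7, 24, 20] -> [7] and [24, 20]
    Split: [24, 20] -> [24] and [20]
    Merge: [24] + [20] -> [20, 24]
  Merge: [7] + [20, 24] -> [7, 20, 24]
  Split: [18, 18, 4] -> [18] and [18, 4]
    Split: [18, 4] -> [18] and [4]
    Merge: [18] + [4] -> [4, 18]
  Merge: [18] + [4, 18] -> [4, 18, 18]
Merge: [7, 20, 24] + [4, 18, 18] -> [4, 7, 18, 18, 20, 24]

Final sorted array: [4, 7, 18, 18, 20, 24]

The merge sort proceeds by recursively splitting the array and merging sorted halves.
After all merges, the sorted array is [4, 7, 18, 18, 20, 24].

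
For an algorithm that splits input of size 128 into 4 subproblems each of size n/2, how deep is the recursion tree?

For divide and conquer with division factor 2:

Problem sizes at each level:
Level 0: 128
Level 1: 64
Level 2: 32
Level 3: 16
Level 4: 8
Level 5: 4
Level 6: 2
Level 7: 1

The root is level 0 and the size-1 base case is level 7 (the tree spans levels 0 through 7, i.e. 8 levels counting the root), so the depth is the number of divisions: log_2(128) = 7

The recursion tree depth is log_2(128) = 7. At each level, the problem size is divided by 2, so it takes 7 divisions to reduce to a base case of size 1. The algorithm makes 4 recursive calls at each level.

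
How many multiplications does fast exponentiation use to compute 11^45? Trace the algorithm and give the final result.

Computing 11^45 by squaring (build up from 11^1; each line after the first costs one multiplication):

11^1 = 11
11^2 = (11^1)^2 = 11^2 = 121
11^4 = (11^2)^2 = 121^2 = 14641
11^5 = 11 * 11^4 = 11 * 14641 = 161051
11^10 = (11^5)^2 = 161051^2 = 25937424601
11^11 = 11 * 11^10 = 11 * 25937424601 = 285311670611
11^22 = (11^11)^2 = 285311670611^2 = 81402749386839761113321
11^44 = (11^22)^2 = 81402749386839761113321^2 = 6626407607736641103900260617069258125403649041
11^45 = 11 * 11^44 = 11 * 6626407607736641103900260617069258125403649041 = 72890483685103052142902866787761839379440139451

Result: 72890483685103052142902866787761839379440139451
Multiplications needed: 8 (8 lines after 11^1)

11^45 = 72890483685103052142902866787761839379440139451. Using exponentiation by squaring, this requires 8 multiplications. The key idea: if the exponent is even, square the half-power; if odd, multiply by the base once.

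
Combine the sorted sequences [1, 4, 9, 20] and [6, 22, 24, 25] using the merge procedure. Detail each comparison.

Merging process:

Compare 1 vs 6: take 1 from left. Merged: [1]
Compare 4 vs 6: take 4 from left. Merged: [1, 4]
Compare 9 vs 6: take 6 from right. Merged: [1, 4, 6]
Compare 9 vs 22: take 9 from left. Merged: [1, 4, 6, 9]
Compare 20 vs 22: take 20 from left. Merged: [1, 4, 6, 9, 20]
Append remaining from right: [22, 24, 25]. Merged: [1, 4, 6, 9, 20, 22, 24, 25]

Final merged array: [1, 4, 6, 9, 20, 22, 24, 25]
Total comparisons: 5

The merged array is [1, 4, 6, 9, 20, 22, 24, 25], requiring 5 comparisons. The merge step runs in O(n) time where n is the total number of elements.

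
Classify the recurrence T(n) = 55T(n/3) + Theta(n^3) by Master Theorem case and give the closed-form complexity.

Master Theorem for T(n) = 55T(n/3) + O(n^3):

a = 55, b = 3, c = 3
log_b(a) = log_3(55) = 3.6476

Case 1: c = 3 < log_3(55) = 3.6476
T(n) = O(n^(log_3 55))

For T(n) = 55T(n/3) + O(n^3): log_3(55) = 3.6476. This is Case 1 of the Master Theorem (c < log_b(a), work dominated by leaves), giving O(n^(log_3 55)).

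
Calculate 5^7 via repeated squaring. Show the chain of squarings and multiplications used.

Computing 5^7 by squaring (build up from 5^1; each line after the first costs one multiplication):

5^1 = 5
5^2 = (5^1)^2 = 5^2 = 25
5^3 = 5 * 5^2 = 5 * 25 = 125
5^6 = (5^3)^2 = 125^2 = 15625
5^7 = 5 * 5^6 = 5 * 15625 = 78125

Result: 78125
Multiplications needed: 4 (4 lines after 5^1)

5^7 = 78125. Using exponentiation by squaring, this requires 4 multiplications. The key idea: if the exponent is even, square the half-power; if odd, multiply by the base once.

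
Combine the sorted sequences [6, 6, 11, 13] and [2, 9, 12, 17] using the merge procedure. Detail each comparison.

Merging process:

Compare 6 vs 2: take 2 from right. Merged: [2]
Compare 6 vs 9: take 6 from left. Merged: [2, 6]
Compare 6 vs 9: take 6 from left. Merged: [2, 6, 6]
Compare 11 vs 9: take 9 from right. Merged: [2, 6, 6, 9]
Compare 11 vs 12: take 11 from left. Merged: [2, 6, 6, 9, 11]
Compare 13 vs 12: take 12 from right. Merged: [2, 6, 6, 9, 11, 12]
Compare 13 vs 17: take 13 from left. Merged: [2, 6, 6, 9, 11, 12, 13]
Append remaining from right: [17]. Merged: [2, 6, 6, 9, 11, 12, 13, 17]

Final merged array: [2, 6, 6, 9, 11, 12, 13, 17]
Total comparisons: 7

The merged array is [2, 6, 6, 9, 11, 12, 13, 17], requiring 7 comparisons. The merge step runs in O(n) time where n is the total number of elements.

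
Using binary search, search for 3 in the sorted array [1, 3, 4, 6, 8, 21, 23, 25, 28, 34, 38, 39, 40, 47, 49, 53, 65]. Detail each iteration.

Binary search for 3 in [1, 3, 4, 6, 8, 21, 23, 25, 28, 34, 38, 39, 40, 47, 49, 53, 65]:

lo=0, hi=16, mid=8, arr[mid]=28 -> 28 > 3, search left half
lo=0, hi=7, mid=3, arr[mid]=6 -> 6 > 3, search left half
lo=0, hi=2, mid=1, arr[mid]=3 -> Found target at index 1!

Binary search finds 3 at index 1 after 3 comparisons. The search repeatedly halves the search space by comparing with the middle element.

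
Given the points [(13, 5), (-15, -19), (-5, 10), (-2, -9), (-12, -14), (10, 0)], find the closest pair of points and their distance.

Computing all pairwise distances among 6 points:

d((13, 5), (-15, -19)) = 36.8782
d((13, 5), (-5, 10)) = 18.6815
d((13, 5), (-2, -9)) = 20.5183
d((13, 5), (-12, -14)) = 31.4006
d((13, 5), (10, 0)) = 5.831 <-- minimum
d((-15, -19), (-5, 10)) = 30.6757
d((-15, -19), (-2, -9)) = 16.4012
d((-15, -19), (-12, -14)) = 5.831 <-- minimum
d((-15, -19), (10, 0)) = 31.4006
d((-5, 10), (-2, -9)) = 19.2354
d((-5, 10), (-12, -14)) = 25.0
d((-5, 10), (10, 0)) = 18.0278
d((-2, -9), (-12, -14)) = 11.1803
d((-2, -9), (10, 0)) = 15.0
d((-12, -14), (10, 0)) = 26.0768

Minimum distance: 5.831 (tie among 2 pairs: (13, 5) and (10, 0); (-15, -19) and (-12, -14))

The minimum Euclidean distance is 5.831. There is a tie: 2 pairs achieve this minimum — (13, 5) and (10, 0); (-15, -19) and (-12, -14). Any of these is a valid closest pair. For 6 points, brute-force pairwise comparison is shown above. For large n, the divide-and-conquer algorithm (sort by x, recurse on halves, check the dividing strip) achieves O(n log n).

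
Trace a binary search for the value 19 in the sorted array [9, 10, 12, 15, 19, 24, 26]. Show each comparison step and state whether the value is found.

Binary search for 19 in [9, 10, 12, 15, 19, 24, 26]:

lo=0, hi=6, mid=3, arr[mid]=15 -> 15 < 19, search right half
lo=4, hi=6, mid=5, arr[mid]=24 -> 24 > 19, search left half
lo=4, hi=4, mid=4, arr[mid]=19 -> Found target at index 4!

Binary search finds 19 at index 4 after 3 comparisons. The search repeatedly halves the search space by comparing with the middle element.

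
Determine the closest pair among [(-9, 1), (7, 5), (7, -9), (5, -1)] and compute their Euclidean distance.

Computing all pairwise distances among 4 points:

d((-9, 1), (7, 5)) = 16.4924
d((-9, 1), (7, -9)) = 18.868
d((-9, 1), (5, -1)) = 14.1421
d((7, 5), (7, -9)) = 14.0
d((7, 5), (5, -1)) = 6.3246 <-- minimum
d((7, -9), (5, -1)) = 8.2462

Closest pair: (7, 5) and (5, -1) with distance 6.3246

The closest pair is (7, 5) and (5, -1) with Euclidean distance 6.3246. For 4 points, brute-force pairwise comparison is shown above. For large n, the divide-and-conquer algorithm (sort by x, recurse on halves, check the dividing strip) achieves O(n log n).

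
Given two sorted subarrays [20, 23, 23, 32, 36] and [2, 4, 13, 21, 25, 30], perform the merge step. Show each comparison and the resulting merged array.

Merging process:

Compare 20 vs 2: take 2 from right. Merged: [2]
Compare 20 vs 4: take 4 from right. Merged: [2, 4]
Compare 20 vs 13: take 13 from right. Merged: [2, 4, 13]
Compare 20 vs 21: take 20 from left. Merged: [2, 4, 13, 20]
Compare 23 vs 21: take 21 from right. Merged: [2, 4, 13, 20, 21]
Compare 23 vs 25: take 23 from left. Merged: [2, 4, 13, 20, 21, 23]
Compare 23 vs 25: take 23 from left. Merged: [2, 4, 13, 20, 21, 23, 23]
Compare 32 vs 25: take 25 from right. Merged: [2, 4, 13, 20, 21, 23, 23, 25]
Compare 32 vs 30: take 30 from right. Merged: [2, 4, 13, 20, 21, 23, 23, 25, 30]
Append remaining from left: [32, 36]. Merged: [2, 4, 13, 20, 21, 23, 23, 25, 30, 32, 36]

Final merged array: [2, 4, 13, 20, 21, 23, 23, 25, 30, 32, 36]
Total comparisons: 9

The merged array is [2, 4, 13, 20, 21, 23, 23, 25, 30, 32, 36], requiring 9 comparisons. The merge step runs in O(n) time where n is the total number of elements.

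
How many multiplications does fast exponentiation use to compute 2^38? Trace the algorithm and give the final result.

Computing 2^38 by squaring (build up from 2^1; each line after the first costs one multiplication):

2^1 = 2
2^2 = (2^1)^2 = 2^2 = 4
2^4 = (2^2)^2 = 4^2 = 16
2^8 = (2^4)^2 = 16^2 = 256
2^9 = 2 * 2^8 = 2 * 256 = 512
2^18 = (2^9)^2 = 512^2 = 262144
2^19 = 2 * 2^18 = 2 * 262144 = 524288
2^38 = (2^19)^2 = 524288^2 = 274877906944

Result: 274877906944
Multiplications needed: 7 (7 lines after 2^1)

2^38 = 274877906944. Using exponentiation by squaring, this requires 7 multiplications. The key idea: if the exponent is even, square the half-power; if odd, multiply by the base once.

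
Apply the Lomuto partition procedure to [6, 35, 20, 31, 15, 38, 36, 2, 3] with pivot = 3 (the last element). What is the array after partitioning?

Lomuto partition with pivot = 3:

Initial array: [6, 35, 20, 31, 15, 38, 36, 2, 3]

arr[0]=6 > 3: no swap
arr[1]=35 > 3: no swap
arr[2]=20 > 3: no swap
arr[3]=31 > 3: no swap
arr[4]=15 > 3: no swap
arr[5]=38 > 3: no swap
arr[6]=36 > 3: no swap
arr[7]=2 <= 3: swap with position 0, array becomes [2, 35, 20, 31, 15, 38, 36, 6, 3]

Place pivot at position 1: [2, 3, 20, 31, 15, 38, 36, 6, 35]
Pivot position: 1

After partitioning with pivot 3, the array becomes [2, 3, 20, 31, 15, 38, 36, 6, 35]. The pivot is placed at index 1. All elements to the left of the pivot are <= 3, and all elements to the right are > 3.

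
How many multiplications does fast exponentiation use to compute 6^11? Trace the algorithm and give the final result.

Computing 6^11 by squaring (build up from 6^1; each line after the first costs one multiplication):

6^1 = 6
6^2 = (6^1)^2 = 6^2 = 36
6^4 = (6^2)^2 = 36^2 = 1296
6^5 = 6 * 6^4 = 6 * 1296 = 7776
6^10 = (6^5)^2 = 7776^2 = 60466176
6^11 = 6 * 6^10 = 6 * 60466176 = 362797056

Result: 362797056
Multiplications needed: 5 (5 lines after 6^1)

6^11 = 362797056. Using exponentiation by squaring, this requires 5 multiplications. The key idea: if the exponent is even, square the half-power; if odd, multiply by the base once.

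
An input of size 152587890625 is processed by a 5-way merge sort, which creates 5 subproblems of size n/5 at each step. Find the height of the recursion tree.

For divide and conquer with division factor 5:

Problem sizes at each level:
Level 0: 152587890625
Level 1: 30517578125
Level 2: 6103515625
Level 3: 1220703125
Level 4: 244140625
Level 5: 48828125
Level 6: 9765625
Level 7: 1953125
Level 8: 390625
Level 9: 78125
Level 10: 15625
Level 11: 3125
Level 12: 625
Level 13: 125
Level 14: 25
Level 15: 5
Level 16: 1

The root is level 0 and the size-1 base case is level 16 (the tree spans levels 0 through 16, i.e. 17 levels counting the root), so the depth is the number of divisions: log_5(152587890625) = 16

The recursion tree depth is log_5(152587890625) = 16. At each level, the problem size is divided by 5, so it takes 16 divisions to reduce to a base case of size 1. The algorithm makes 5 recursive calls at each level.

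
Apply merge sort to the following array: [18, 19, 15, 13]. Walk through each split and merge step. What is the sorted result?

Merge sort trace:

Split: [18, 19, 15, 13] -> [18, 19] and [15, 13]
  Split: [18, 19] -> [18] and [19]
  Merge: [18] + [19] -> [18, 19]
  Split: [15, 13] -> [15] and [13]
  Merge: [15] + [13] -> [13, 15]
Merge: [18, 19] + [13, 15] -> [13, 15, 18, 19]

Final sorted array: [13, 15, 18, 19]

The merge sort proceeds by recursively splitting the array and merging sorted halves.
After all merges, the sorted array is [13, 15, 18, 19].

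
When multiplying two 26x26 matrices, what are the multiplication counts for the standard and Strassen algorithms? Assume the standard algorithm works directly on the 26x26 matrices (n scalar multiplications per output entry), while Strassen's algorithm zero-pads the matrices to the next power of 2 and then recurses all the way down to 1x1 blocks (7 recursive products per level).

Matrix multiplication for 26x26 matrices:

Strassen's algorithm requires power-of-2 dimensions. Pad 26x26 to 32x32 (next power of 2).

Standard algorithm: 26^3 = 17576 multiplications
Strassen's algorithm: 7^(log2(32)) = 7^5 = 16807 multiplications
Savings: 17576 - 16807 = 769 multiplications

Standard: 17576 multiplications (26^3). Strassen: 16807 multiplications (7^5, after padding to 32x32). Strassen reduces 8 recursive multiplications to 7 at each level.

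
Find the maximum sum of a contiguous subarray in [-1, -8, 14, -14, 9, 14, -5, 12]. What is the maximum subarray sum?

Using Kadane's algorithm on [-1, -8, 14, -14, 9, 14, -5, 12]:

Scanning through the array:
Position 1 (value -8): max_ending_here = -8, max_so_far = -1
Position 2 (value 14): max_ending_here = 14, max_so_far = 14
Position 3 (value -14): max_ending_here = 0, max_so_far = 14
Position 4 (value 9): max_ending_here = 9, max_so_far = 14
Position 5 (value 14): max_ending_here = 23, max_so_far = 23
Position 6 (value -5): max_ending_here = 18, max_so_far = 23
Position 7 (value 12): max_ending_here = 30, max_so_far = 30

Maximum subarray: [14, -14, 9, 14, -5, 12]
Maximum sum: 30

The maximum subarray is [14, -14, 9, 14, -5, 12] with sum 30. This subarray runs from index 2 to index 7.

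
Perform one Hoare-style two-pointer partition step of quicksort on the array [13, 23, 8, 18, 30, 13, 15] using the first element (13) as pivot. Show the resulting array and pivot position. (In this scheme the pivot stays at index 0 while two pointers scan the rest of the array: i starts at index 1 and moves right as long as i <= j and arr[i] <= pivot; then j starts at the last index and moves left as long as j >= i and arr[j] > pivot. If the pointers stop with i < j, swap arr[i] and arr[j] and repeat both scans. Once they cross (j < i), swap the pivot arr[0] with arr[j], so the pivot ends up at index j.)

Hoare-style two-pointer partition with pivot = 13:

Initial array: [13, 23, 8, 18, 30, 13, 15]

Pointers start at i = 1, j = 6.
i stops at index 1 (arr[1]=23 > 13), j stops at index 5 (arr[5]=13 <= 13): swap arr[1] and arr[5], array becomes [13, 13, 8, 18, 30, 23, 15]
i ends at 3, j ends at 2: the pointers have crossed (j < i), so scanning stops.

Swap pivot arr[0] with arr[2] to place pivot at position 2: [8, 13, 13, 18, 30, 23, 15]
Pivot position: 2

After partitioning with pivot 13, the array becomes [8, 13, 13, 18, 30, 23, 15]. The pivot is placed at index 2. All elements to the left of the pivot are <= 13, and all elements to the right are > 13.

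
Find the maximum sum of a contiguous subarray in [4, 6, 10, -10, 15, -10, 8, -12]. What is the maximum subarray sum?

Using Kadane's algorithm on [4, 6, 10, -10, 15, -10, 8, -12]:

Scanning through the array:
Position 1 (value 6): max_ending_here = 10, max_so_far = 10
Position 2 (value 10): max_ending_here = 20, max_so_far = 20
Position 3 (value -10): max_ending_here = 10, max_so_far = 20
Position 4 (value 15): max_ending_here = 25, max_so_far = 25
Position 5 (value -10): max_ending_here = 15, max_so_far = 25
Position 6 (value 8): max_ending_here = 23, max_so_far = 25
Position 7 (value -12): max_ending_here = 11, max_so_far = 25

Maximum subarray: [4, 6, 10, -10, 15]
Maximum sum: 25

The maximum subarray is [4, 6, 10, -10, 15] with sum 25. This subarray runs from index 0 to index 4.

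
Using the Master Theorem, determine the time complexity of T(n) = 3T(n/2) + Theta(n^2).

Master Theorem for T(n) = 3T(n/2) + O(n^2):

a = 3, b = 2, c = 2
log_b(a) = log_2(3) = 1.5850

Case 3: c = 2 > log_2(3) = 1.5850
T(n) = O(n^2) = O(n^2)

For T(n) = 3T(n/2) + O(n^2): log_2(3) = 1.5850. This is Case 3 of the Master Theorem (c > log_b(a), work dominated by root), giving O(n^2).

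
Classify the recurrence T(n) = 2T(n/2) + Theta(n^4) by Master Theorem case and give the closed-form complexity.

Master Theorem for T(n) = 2T(n/2) + O(n^4):

a = 2, b = 2, c = 4
log_b(a) = log_2(2) = 1.0000

Case 3: c = 4 > log_2(2) = 1.0000
T(n) = O(n^4) = O(n^4)

For T(n) = 2T(n/2) + O(n^4): log_2(2) = 1.0000. This is Case 3 of the Master Theorem (c > log_b(a), work dominated by root), giving O(n^4).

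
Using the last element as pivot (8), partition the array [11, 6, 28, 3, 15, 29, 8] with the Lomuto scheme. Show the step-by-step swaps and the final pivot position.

Lomuto partition with pivot = 8:

Initial array: [11, 6, 28, 3, 15, 29, 8]

arr[0]=11 > 8: no swap
arr[1]=6 <= 8: swap with position 0, array becomes [6, 11, 28, 3, 15, 29, 8]
arr[2]=28 > 8: no swap
arr[3]=3 <= 8: swap with position 1, array becomes [6, 3, 28, 11, 15, 29, 8]
arr[4]=15 > 8: no swap
arr[5]=29 > 8: no swap

Place pivot at position 2: [6, 3, 8, 11, 15, 29, 28]
Pivot position: 2

After partitioning with pivot 8, the array becomes [6, 3, 8, 11, 15, 29, 28]. The pivot is placed at index 2. All elements to the left of the pivot are <= 8, and all elements to the right are > 8.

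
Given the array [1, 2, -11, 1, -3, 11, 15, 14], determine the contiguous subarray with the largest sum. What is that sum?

Using Kadane's algorithm on [1, 2, -11, 1, -3, 11, 15, 14]:

Scanning through the array:
Position 1 (value 2): max_ending_here = 3, max_so_far = 3
Position 2 (value -11): max_ending_here = -8, max_so_far = 3
Position 3 (value 1): max_ending_here = 1, max_so_far = 3
Position 4 (value -3): max_ending_here = -2, max_so_far = 3
Position 5 (value 11): max_ending_here = 11, max_so_far = 11
Position 6 (value 15): max_ending_here = 26, max_so_far = 26
Position 7 (value 14): max_ending_here = 40, max_so_far = 40

Maximum subarray: [11, 15, 14]
Maximum sum: 40

The maximum subarray is [11, 15, 14] with sum 40. This subarray runs from index 5 to index 7.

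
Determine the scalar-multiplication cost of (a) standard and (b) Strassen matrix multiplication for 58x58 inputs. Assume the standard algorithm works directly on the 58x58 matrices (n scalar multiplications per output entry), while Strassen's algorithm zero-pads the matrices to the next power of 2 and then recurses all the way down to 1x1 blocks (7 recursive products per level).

Matrix multiplication for 58x58 matrices:

Strassen's algorithm requires power-of-2 dimensions. Pad 58x58 to 64x64 (next power of 2).

Standard algorithm: 58^3 = 195112 multiplications
Strassen's algorithm: 7^(log2(64)) = 7^6 = 117649 multiplications
Savings: 195112 - 117649 = 77463 multiplications

Standard: 195112 multiplications (58^3). Strassen: 117649 multiplications (7^6, after padding to 64x64). Strassen reduces 8 recursive multiplications to 7 at each level.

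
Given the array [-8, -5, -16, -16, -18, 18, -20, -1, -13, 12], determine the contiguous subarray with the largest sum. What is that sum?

Using Kadane's algorithm on [-8, -5, -16, -16, -18, 18, -20, -1, -13, 12]:

Scanning through the array:
Position 1 (value -5): max_ending_here = -5, max_so_far = -5
Position 2 (value -16): max_ending_here = -16, max_so_far = -5
Position 3 (value -16): max_ending_here = -16, max_so_far = -5
Position 4 (value -18): max_ending_here = -18, max_so_far = -5
Position 5 (value 18): max_ending_here = 18, max_so_far = 18
Position 6 (value -20): max_ending_here = -2, max_so_far = 18
Position 7 (value -1): max_ending_here = -1, max_so_far = 18
Position 8 (value -13): max_ending_here = -13, max_so_far = 18
Position 9 (value 12): max_ending_here = 12, max_so_far = 18

Maximum subarray: [18]
Maximum sum: 18

The maximum subarray is [18] with sum 18. This subarray runs from index 5 to index 5.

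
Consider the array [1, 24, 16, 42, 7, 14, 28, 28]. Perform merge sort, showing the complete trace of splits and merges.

Merge sort trace:

Split: [1, 24, 16, 42, 7, 14, 28, 28] -> [1, 24, 16, 42] and [7, 14, 28, 28]
  Split: [1, 24, 16, 42] -> [1, 24] and [16, 42]
    Split: [1, 24] -> [1] and [24]
    Merge: [1] + [24] -> [1, 24]
    Split: [16, 42] -> [16] and [42]
    Merge: [16] + [42] -> [16, 42]
  Merge: [1, 24] + [16, 42] -> [1, 16, 24, 42]
  Split: [7, 14, 28, 28] -> [7, 14] and [28, 28]
    Split: [7, 14] -> [7] and [14]
    Merge: [7] + [14] -> [7, 14]
    Split: [28, 28] -> [28] and [28]
    Merge: [28] + [28] -> [28, 28]
  Merge: [7, 14] + [28, 28] -> [7, 14, 28, 28]
Merge: [1, 16, 24, 42] + [7, 14, 28, 28] -> [1, 7, 14, 16, 24, 28, 28, 42]

Final sorted array: [1, 7, 14, 16, 24, 28, 28, 42]

The merge sort proceeds by recursively splitting the array and merging sorted halves.
After all merges, the sorted array is [1, 7, 14, 16, 24, 28, 28, 42].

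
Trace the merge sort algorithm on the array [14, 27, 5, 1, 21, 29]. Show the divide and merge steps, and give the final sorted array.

Merge sort trace:

Split: [14, 27, 5, 1, 21, 29] -> [14, 27, 5] and [1, 21, 29]
  Split: [14, 27, 5] -> [14] and [27, 5]
    Split: [27, 5] -> [27] and [5]
    Merge: [27] + [5] -> [5, 27]
  Merge: [14] + [5, 27] -> [5, 14, 27]
  Split: [1, 21, 29] -> [1] and [21, 29]
    Split: [21, 29] -> [21] and [29]
    Merge: [21] + [29] -> [21, 29]
  Merge: [1] + [21, 29] -> [1, 21, 29]
Merge: [5, 14, 27] + [1, 21, 29] -> [1, 5, 14, 21, 27, 29]

Final sorted array: [1, 5, 14, 21, 27, 29]

The merge sort proceeds by recursively splitting the array and merging sorted halves.
After all merges, the sorted array is [1, 5, 14, 21, 27, 29].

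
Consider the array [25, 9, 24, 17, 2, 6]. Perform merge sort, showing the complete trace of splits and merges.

Merge sort trace:

Split: [25, 9, 24, 17, 2, 6] -> [25, 9, 24] and [17, 2, 6]
  Split: [25, 9, 24] -> [25] and [9, 24]
    Split: [9, 24] -> [9] and [24]
    Merge: [9] + [24] -> [9, 24]
  Merge: [25] + [9, 24] -> [9, 24, 25]
  Split: [17, 2, 6] -> [17] and [2, 6]
    Split: [2, 6] -> [2] and [6]
    Merge: [2] + [6] -> [2, 6]
  Merge: [17] + [2, 6] -> [2, 6, 17]
Merge: [9, 24, 25] + [2, 6, 17] -> [2, 6, 9, 17, 24, 25]

Final sorted array: [2, 6, 9, 17, 24, 25]

The merge sort proceeds by recursively splitting the array and merging sorted halves.
After all merges, the sorted array is [2, 6, 9, 17, 24, 25].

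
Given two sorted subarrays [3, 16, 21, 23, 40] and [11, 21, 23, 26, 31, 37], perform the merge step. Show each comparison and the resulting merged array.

Merging process:

Compare 3 vs 11: take 3 from left. Merged: [3]
Compare 16 vs 11: take 11 from right. Merged: [3, 11]
Compare 16 vs 21: take 16 from left. Merged: [3, 11, 16]
Compare 21 vs 21: take 21 from left. Merged: [3, 11, 16, 21]
Compare 23 vs 21: take 21 from right. Merged: [3, 11, 16, 21, 21]
Compare 23 vs 23: take 23 from left. Merged: [3, 11, 16, 21, 21, 23]
Compare 40 vs 23: take 23 from right. Merged: [3, 11, 16, 21, 21, 23, 23]
Compare 40 vs 26: take 26 from right. Merged: [3, 11, 16, 21, 21, 23, 23, 26]
Compare 40 vs 31: take 31 from right. Merged: [3, 11, 16, 21, 21, 23, 23, 26, 31]
Compare 40 vs 37: take 37 from right. Merged: [3, 11, 16, 21, 21, 23, 23, 26, 31, 37]
Append remaining from left: [40]. Merged: [3, 11, 16, 21, 21, 23, 23, 26, 31, 37, 40]

Final merged array: [3, 11, 16, 21, 21, 23, 23, 26, 31, 37, 40]
Total comparisons: 10

The merged array is [3, 11, 16, 21, 21, 23, 23, 26, 31, 37, 40], requiring 10 comparisons. The merge step runs in O(n) time where n is the total number of elements.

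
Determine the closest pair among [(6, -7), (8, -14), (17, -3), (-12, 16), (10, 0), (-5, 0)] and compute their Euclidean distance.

Computing all pairwise distances among 6 points:

d((6, -7), (8, -14)) = 7.2801 <-- minimum
d((6, -7), (17, -3)) = 11.7047
d((6, -7), (-12, 16)) = 29.2062
d((6, -7), (10, 0)) = 8.0623
d((6, -7), (-5, 0)) = 13.0384
d((8, -14), (17, -3)) = 14.2127
d((8, -14), (-12, 16)) = 36.0555
d((8, -14), (10, 0)) = 14.1421
d((8, -14), (-5, 0)) = 19.105
d((17, -3), (-12, 16)) = 34.6699
d((17, -3), (10, 0)) = 7.6158
d((17, -3), (-5, 0)) = 22.2036
d((-12, 16), (10, 0)) = 27.2029
d((-12, 16), (-5, 0)) = 17.4642
d((10, 0), (-5, 0)) = 15.0

Closest pair: (6, -7) and (8, -14) with distance 7.2801

The closest pair is (6, -7) and (8, -14) with Euclidean distance 7.2801. For 6 points, brute-force pairwise comparison is shown above. For large n, the divide-and-conquer algorithm (sort by x, recurse on halves, check the dividing strip) achieves O(n log n).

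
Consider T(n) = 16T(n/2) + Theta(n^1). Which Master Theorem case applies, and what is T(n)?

Master Theorem for T(n) = 16T(n/2) + O(n^1):

a = 16, b = 2, c = 1
log_b(a) = log_2(16) = 4.0000

Case 1: c = 1 < log_2(16) = 4.0000
T(n) = O(n^(log_2 16)) = O(n^4)

For T(n) = 16T(n/2) + O(n^1): log_2(16) = 4.0000. This is Case 1 of the Master Theorem (c < log_b(a), work dominated by leaves), giving O(n^4).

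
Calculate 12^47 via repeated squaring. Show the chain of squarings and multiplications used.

Computing 12^47 by squaring (build up from 12^1; each line after the first costs one multiplication):

12^1 = 12
12^2 = (12^1)^2 = 12^2 = 144
12^4 = (12^2)^2 = 144^2 = 20736
12^5 = 12 * 12^4 = 12 * 20736 = 248832
12^10 = (12^5)^2 = 248832^2 = 61917364224
12^11 = 12 * 12^10 = 12 * 61917364224 = 743008370688
12^22 = (12^11)^2 = 743008370688^2 = 552061438912436417593344
12^23 = 12 * 12^22 = 12 * 552061438912436417593344 = 6624737266949237011120128
12^46 = (12^23)^2 = 6624737266949237011120128^2 = 43887143856106046360568987631860370008329246736384
12^47 = 12 * 12^46 = 12 * 43887143856106046360568987631860370008329246736384 = 526645726273272556326827851582324440099950960836608

Result: 526645726273272556326827851582324440099950960836608
Multiplications needed: 9 (9 lines after 12^1)

12^47 = 526645726273272556326827851582324440099950960836608. Using exponentiation by squaring, this requires 9 multiplications. The key idea: if the exponent is even, square the half-power; if odd, multiply by the base once.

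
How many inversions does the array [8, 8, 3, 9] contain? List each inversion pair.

Finding inversions in [8, 8, 3, 9]:

(0, 2): arr[0]=8 > arr[2]=3
(1, 2): arr[1]=8 > arr[2]=3

Total inversions: 2

The array has 2 inversion(s): (0,2), (1,2). Each pair (i,j) satisfies i < j and arr[i] > arr[j].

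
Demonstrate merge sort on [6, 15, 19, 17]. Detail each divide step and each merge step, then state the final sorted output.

Merge sort trace:

Split: [6, 15, 19, 17] -> [6, 15] and [19, 17]
  Split: [6, 15] -> [6] and [15]
  Merge: [6] + [15] -> [6, 15]
  Split: [19, 17] -> [19] and [17]
  Merge: [19] + [17] -> [17, 19]
Merge: [6, 15] + [17, 19] -> [6, 15, 17, 19]

Final sorted array: [6, 15, 17, 19]

The merge sort proceeds by recursively splitting the array and merging sorted halves.
After all merges, the sorted array is [6, 15, 17, 19].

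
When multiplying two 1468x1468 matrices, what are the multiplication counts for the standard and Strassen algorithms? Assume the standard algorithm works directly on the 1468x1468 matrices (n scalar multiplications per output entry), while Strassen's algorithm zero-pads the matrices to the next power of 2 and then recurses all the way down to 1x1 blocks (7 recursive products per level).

Matrix multiplication for 1468x1468 matrices:

Strassen's algorithm requires power-of-2 dimensions. Pad 1468x1468 to 2048x2048 (next power of 2).

Standard algorithm: 1468^3 = 3163575232 multiplications
Strassen's algorithm: 7^(log2(2048)) = 7^11 = 1977326743 multiplications
Savings: 3163575232 - 1977326743 = 1186248489 multiplications

Standard: 3163575232 multiplications (1468^3). Strassen: 1977326743 multiplications (7^11, after padding to 2048x2048). Strassen reduces 8 recursive multiplications to 7 at each level.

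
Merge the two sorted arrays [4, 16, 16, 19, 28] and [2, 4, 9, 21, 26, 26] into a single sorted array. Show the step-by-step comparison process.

Merging process:

Compare 4 vs 2: take 2 from right. Merged: [2]
Compare 4 vs 4: take 4 from left. Merged: [2, 4]
Compare 16 vs 4: take 4 from right. Merged: [2, 4, 4]
Compare 16 vs 9: take 9 from right. Merged: [2, 4, 4, 9]
Compare 16 vs 21: take 16 from left. Merged: [2, 4, 4, 9, 16]
Compare 16 vs 21: take 16 from left. Merged: [2, 4, 4, 9, 16, 16]
Compare 19 vs 21: take 19 from left. Merged: [2, 4, 4, 9, 16, 16, 19]
Compare 28 vs 21: take 21 from right. Merged: [2, 4, 4, 9, 16, 16, 19, 21]
Compare 28 vs 26: take 26 from right. Merged: [2, 4, 4, 9, 16, 16, 19, 21, 26]
Compare 28 vs 26: take 26 from right. Merged: [2, 4, 4, 9, 16, 16, 19, 21, 26, 26]
Append remaining from left: [28]. Merged: [2, 4, 4, 9, 16, 16, 19, 21, 26, 26, 28]

Final merged array: [2, 4, 4, 9, 16, 16, 19, 21, 26, 26, 28]
Total comparisons: 10

The merged array is [2, 4, 4, 9, 16, 16, 19, 21, 26, 26, 28], requiring 10 comparisons. The merge step runs in O(n) time where n is the total number of elements.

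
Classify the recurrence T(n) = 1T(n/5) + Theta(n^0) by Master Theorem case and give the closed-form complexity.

Master Theorem for T(n) = 1T(n/5) + O(n^0):

a = 1, b = 5, c = 0
log_b(a) = log_5(1) = 0.0000

Case 2: c = 0 = log_5(1) = 0.0000
T(n) = O(n^0 log n) = O(log n)

For T(n) = 1T(n/5) + O(n^0): log_5(1) = 0.0000. This is Case 2 of the Master Theorem (c = log_b(a), equal work at all levels), giving O(log n).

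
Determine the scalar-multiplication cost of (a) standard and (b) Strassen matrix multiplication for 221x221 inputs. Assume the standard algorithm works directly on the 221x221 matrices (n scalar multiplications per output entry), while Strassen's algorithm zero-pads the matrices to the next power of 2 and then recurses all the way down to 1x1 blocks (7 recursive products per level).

Matrix multiplication for 221x221 matrices:

Strassen's algorithm requires power-of-2 dimensions. Pad 221x221 to 256x256 (next power of 2).

Standard algorithm: 221^3 = 10793861 multiplications
Strassen's algorithm: 7^(log2(256)) = 7^8 = 5764801 multiplications
Savings: 10793861 - 5764801 = 5029060 multiplications

Standard: 10793861 multiplications (221^3). Strassen: 5764801 multiplications (7^8, after padding to 256x256). Strassen reduces 8 recursive multiplications to 7 at each level.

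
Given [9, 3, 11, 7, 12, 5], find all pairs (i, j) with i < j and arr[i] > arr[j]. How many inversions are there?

Finding inversions in [9, 3, 11, 7, 12, 5]:

(0, 1): arr[0]=9 > arr[1]=3
(0, 3): arr[0]=9 > arr[3]=7
(0, 5): arr[0]=9 > arr[5]=5
(2, 3): arr[2]=11 > arr[3]=7
(2, 5): arr[2]=11 > arr[5]=5
(3, 5): arr[3]=7 > arr[5]=5
(4, 5): arr[4]=12 > arr[5]=5

Total inversions: 7

The array has 7 inversion(s): (0,1), (0,3), (0,5), (2,3), (2,5), (3,5), (4,5). Each pair (i,j) satisfies i < j and arr[i] > arr[j].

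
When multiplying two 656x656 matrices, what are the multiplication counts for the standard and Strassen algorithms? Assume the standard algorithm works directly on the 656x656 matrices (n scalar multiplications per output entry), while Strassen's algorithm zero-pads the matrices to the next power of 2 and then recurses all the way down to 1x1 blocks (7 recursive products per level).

Matrix multiplication for 656x656 matrices:

Strassen's algorithm requires power-of-2 dimensions. Pad 656x656 to 1024x1024 (next power of 2).

Standard algorithm: 656^3 = 282300416 multiplications
Strassen's algorithm: 7^(log2(1024)) = 7^10 = 282475249 multiplications
Difference: 282300416 - 282475249 = -174833 (Strassen uses MORE here due to padding overhead — for small or just-over-power-of-2 n, padding can outweigh the per-level savings)

Standard: 282300416 multiplications (656^3). Strassen: 282475249 multiplications (7^10, after padding to 1024x1024). Strassen reduces 8 recursive multiplications to 7 at each level.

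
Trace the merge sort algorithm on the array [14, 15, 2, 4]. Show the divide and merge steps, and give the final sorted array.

Merge sort trace:

Split: [14, 15, 2, 4] -> [14, 15] and [2, 4]
  Split: [14, 15] -> [14] and [15]
  Merge: [14] + [15] -> [14, 15]
  Split: [2, 4] -> [2] and [4]
  Merge: [2] + [4] -> [2, 4]
Merge: [14, 15] + [2, 4] -> [2, 4, 14, 15]

Final sorted array: [2, 4, 14, 15]

The merge sort proceeds by recursively splitting the array and merging sorted halves.
After all merges, the sorted array is [2, 4, 14, 15].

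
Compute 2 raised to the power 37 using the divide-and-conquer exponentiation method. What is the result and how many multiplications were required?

Computing 2^37 by squaring (build up from 2^1; each line after the first costs one multiplication):

2^1 = 2
2^2 = (2^1)^2 = 2^2 = 4
2^4 = (2^2)^2 = 4^2 = 16
2^8 = (2^4)^2 = 16^2 = 256
2^9 = 2 * 2^8 = 2 * 256 = 512
2^18 = (2^9)^2 = 512^2 = 262144
2^36 = (2^18)^2 = 262144^2 = 68719476736
2^37 = 2 * 2^36 = 2 * 68719476736 = 137438953472

Result: 137438953472
Multiplications needed: 7 (7 lines after 2^1)

2^37 = 137438953472. Using exponentiation by squaring, this requires 7 multiplications. The key idea: if the exponent is even, square the half-power; if odd, multiply by the base once.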